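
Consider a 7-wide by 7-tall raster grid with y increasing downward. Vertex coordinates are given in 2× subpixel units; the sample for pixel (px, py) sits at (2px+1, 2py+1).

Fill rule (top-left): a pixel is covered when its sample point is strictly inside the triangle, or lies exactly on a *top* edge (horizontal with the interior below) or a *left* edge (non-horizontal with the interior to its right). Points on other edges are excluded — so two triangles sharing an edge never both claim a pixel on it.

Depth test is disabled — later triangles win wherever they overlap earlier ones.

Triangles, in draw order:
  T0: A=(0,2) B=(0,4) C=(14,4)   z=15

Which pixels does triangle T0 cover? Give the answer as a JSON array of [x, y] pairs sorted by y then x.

T0:
  2·area = 28  (B↔C swapped to make it positive)
  edge (0, 2)→(14, 4): d=(14,2) right/bottom  bias=-1
  edge (14, 4)→(0, 4): d=(-14,0) right/bottom  bias=-1
  edge (0, 4)→(0, 2): d=(0,-2) top-left  bias=+0
    (0,1)@(1, 3): e=[12,14,2] → #
    (1,1)@(3, 3): e=[8,14,6] → #
    (2,1)@(5, 3): e=[4,14,10] → #
    (3,1)@(7, 3): e=[0,14,14] → ·  [on edge]
    (0,2)@(1, 5): e=[40,-14,2] → ·
    (1,2)@(3, 5): e=[36,-14,6] → ·
    (2,2)@(5, 5): e=[32,-14,10] → ·
  covered (3 px):
    · · · · · · ·
    # # # · · · ·
    · · · · · · ·
    · · · · · · ·
    · · · · · · ·
    · · · · · · ·
    · · · · · · ·

Answer: [[0,1],[1,1],[2,1]]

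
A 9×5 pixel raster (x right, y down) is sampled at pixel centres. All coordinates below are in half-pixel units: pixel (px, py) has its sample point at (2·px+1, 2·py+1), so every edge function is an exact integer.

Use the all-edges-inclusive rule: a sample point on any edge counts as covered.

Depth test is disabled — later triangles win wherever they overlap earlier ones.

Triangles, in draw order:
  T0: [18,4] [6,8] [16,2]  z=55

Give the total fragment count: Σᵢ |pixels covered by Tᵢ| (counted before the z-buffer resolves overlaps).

T0:
  2·area = 32
  edge (18, 4)→(6, 8): d=(-12,4) inclusive
  edge (6, 8)→(16, 2): d=(10,-6) inclusive
  edge (16, 2)→(18, 4): d=(2,2) inclusive
    (7,0)@(15, 1): e=[48,-16,0] → ·  [on edge]
    (7,1)@(15, 3): e=[24,4,4] → #
    (8,1)@(17, 3): e=[16,16,0] → #  [on edge]
    (5,2)@(11, 5): e=[16,0,16] → #  [on edge]
    (6,2)@(13, 5): e=[8,12,12] → #
    (7,2)@(15, 5): e=[0,24,8] → #  [on edge]
    (8,2)@(17, 5): e=[-8,36,4] → ·
    (4,3)@(9, 7): e=[0,8,24] → #  [on edge]
    (5,3)@(11, 7): e=[-8,20,20] → ·
    (6,3)@(13, 7): e=[-16,32,16] → ·
    (7,3)@(15, 7): e=[-24,44,12] → ·
    (1,4)@(3, 9): e=[0,-8,40] → ·  [on edge]
  covered (6 px):
    · · · · · · · · ·
    · · · · · · · # #
    · · · · · # # # ·
    · · · · # · · · ·
    · · · · · · · · ·

Answer: 6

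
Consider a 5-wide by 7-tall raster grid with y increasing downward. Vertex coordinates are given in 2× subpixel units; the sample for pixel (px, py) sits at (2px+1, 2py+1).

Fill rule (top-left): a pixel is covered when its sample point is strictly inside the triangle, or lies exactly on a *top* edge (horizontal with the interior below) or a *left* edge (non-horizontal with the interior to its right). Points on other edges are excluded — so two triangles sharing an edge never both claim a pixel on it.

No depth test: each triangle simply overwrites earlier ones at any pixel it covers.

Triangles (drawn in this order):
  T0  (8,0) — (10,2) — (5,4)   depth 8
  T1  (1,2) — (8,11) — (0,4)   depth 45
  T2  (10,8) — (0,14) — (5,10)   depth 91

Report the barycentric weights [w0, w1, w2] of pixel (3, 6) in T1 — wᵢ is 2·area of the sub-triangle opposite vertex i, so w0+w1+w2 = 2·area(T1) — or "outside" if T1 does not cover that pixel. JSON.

T0:
  2·area = 14
  edge (8, 0)→(10, 2): d=(2,2) right/bottom  bias=-1
  edge (10, 2)→(5, 4): d=(-5,2) right/bottom  bias=-1
  edge (5, 4)→(8, 0): d=(3,-4) top-left  bias=+0
    (4,0)@(9, 1): e=[0,7,7] → ·  [on edge]
    (3,1)@(7, 3): e=[8,1,5] → █
    (4,1)@(9, 3): e=[4,-3,13] → ·
    (3,2)@(7, 5): e=[12,-9,11] → ·
  covered (1 px):
    · · · · ·
    · · · █ ·
    · · · · ·
    · · · · ·
    · · · · ·
    · · · · ·
    · · · · ·
T1:
  2·area = 23
  edge (1, 2)→(8, 11): d=(7,9) right/bottom  bias=-1
  edge (8, 11)→(0, 4): d=(-8,-7) top-left  bias=+0
  edge (0, 4)→(1, 2): d=(1,-2) top-left  bias=+0
    (0,1)@(1, 3): e=[7,15,1] → █
    (1,1)@(3, 3): e=[-11,29,5] → ·
    (0,2)@(1, 5): e=[21,-1,3] → ·
    (1,2)@(3, 5): e=[3,13,7] → █
    (2,2)@(5, 5): e=[-15,27,11] → ·
    (1,3)@(3, 7): e=[17,-3,9] → ·
  covered (2 px):
    · · · · ·
    █ · · · ·
    · █ · · ·
    · · · · ·
    · · · · ·
    · · · · ·
    · · · · ·
T2:
  2·area = 10
  edge (10, 8)→(0, 14): d=(-10,6) right/bottom  bias=-1
  edge (0, 14)→(5, 10): d=(5,-4) top-left  bias=+0
  edge (5, 10)→(10, 8): d=(5,-2) top-left  bias=+0
    (2,5)@(5, 11): e=[0,5,5] → ·  [on edge]
  covered (0 px):
    · · · · ·
    · · · · ·
    · · · · ·
    · · · · ·
    · · · · ·
    · · · · ·
    · · · · ·

Final: "outside"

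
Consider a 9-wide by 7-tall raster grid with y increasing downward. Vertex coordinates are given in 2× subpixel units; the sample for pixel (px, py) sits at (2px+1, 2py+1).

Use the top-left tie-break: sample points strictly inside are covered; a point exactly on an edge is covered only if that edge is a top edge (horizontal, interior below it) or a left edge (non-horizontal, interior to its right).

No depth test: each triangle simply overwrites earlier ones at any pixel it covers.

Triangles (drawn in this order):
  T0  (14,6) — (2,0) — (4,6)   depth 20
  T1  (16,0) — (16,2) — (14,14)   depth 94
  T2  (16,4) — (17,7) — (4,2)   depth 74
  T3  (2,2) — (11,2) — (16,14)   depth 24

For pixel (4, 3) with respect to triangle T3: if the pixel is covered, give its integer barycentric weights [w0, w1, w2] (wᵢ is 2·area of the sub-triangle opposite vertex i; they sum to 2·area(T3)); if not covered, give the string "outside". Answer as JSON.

T0:
  2·area = 60  (B↔C swapped to make it positive)
  edge (14, 6)→(4, 6): d=(-10,0) right/bottom  bias=-1
  edge (4, 6)→(2, 0): d=(-2,-6) top-left  bias=+0
  edge (2, 0)→(14, 6): d=(12,6) right/bottom  bias=-1
    (1,0)@(3, 1): e=[50,4,6] → #
    (2,0)@(5, 1): e=[50,16,-6] → ·
    (1,1)@(3, 3): e=[30,0,30] → #  [on edge]
    (2,1)@(5, 3): e=[30,12,18] → #
    (3,1)@(7, 3): e=[30,24,6] → #
    (4,1)@(9, 3): e=[30,36,-6] → ·
    (1,2)@(3, 5): e=[10,-4,54] → ·
    (2,2)@(5, 5): e=[10,8,42] → #
    (4,2)@(9, 5): e=[10,32,18] → #
    (5,2)@(11, 5): e=[10,44,6] → #
    (6,2)@(13, 5): e=[10,56,-6] → ·
    (2,3)@(5, 7): e=[-10,4,66] → ·
    (2,4)@(5, 9): e=[-30,0,90] → ·  [on edge]
  covered (8 px):
    · # · · · · · · ·
    · # # # · · · · ·
    · · # # # # · · ·
    · · · · · · · · ·
    · · · · · · · · ·
    · · · · · · · · ·
    · · · · · · · · ·
T1:
  2·area = 4
  edge (16, 0)→(16, 2): d=(0,2) right/bottom  bias=-1
  edge (16, 2)→(14, 14): d=(-2,12) right/bottom  bias=-1
  edge (14, 14)→(16, 0): d=(2,-14) top-left  bias=+0
    (7,3)@(15, 7): e=[2,2,0] → #  [on edge]
    (8,3)@(17, 7): e=[-2,-22,28] → ·
    (7,4)@(15, 9): e=[2,-2,4] → ·
  covered (1 px):
    · · · · · · · · ·
    · · · · · · · · ·
    · · · · · · · · ·
    · · · · · · · # ·
    · · · · · · · · ·
    · · · · · · · · ·
    · · · · · · · · ·
T2:
  2·area = 34
  edge (16, 4)→(17, 7): d=(1,3) right/bottom  bias=-1
  edge (17, 7)→(4, 2): d=(-13,-5) top-left  bias=+0
  edge (4, 2)→(16, 4): d=(12,2) right/bottom  bias=-1
    (7,0)@(15, 1): e=[0,68,-34] → ·  [on edge]
    (3,1)@(7, 3): e=[26,2,6] → #
    (4,1)@(9, 3): e=[20,12,2] → #
    (5,1)@(11, 3): e=[14,22,-2] → ·
    (3,2)@(7, 5): e=[28,-24,30] → ·
    (4,2)@(9, 5): e=[22,-14,26] → ·
    (6,2)@(13, 5): e=[10,6,18] → #
    (7,2)@(15, 5): e=[4,16,14] → #
    (8,2)@(17, 5): e=[-2,26,10] → ·
    (6,3)@(13, 7): e=[12,-20,42] → ·
    (7,3)@(15, 7): e=[6,-10,38] → ·
    (8,3)@(17, 7): e=[0,0,34] → ·  [on edge]
  covered (4 px):
    · · · · · · · · ·
    · · · # # · · · ·
    · · · · · · # # ·
    · · · · · · · · ·
    · · · · · · · · ·
    · · · · · · · · ·
    · · · · · · · · ·
T3:
  2·area = 108
  edge (2, 2)→(11, 2): d=(9,0) top-left  bias=+0
  edge (11, 2)→(16, 14): d=(5,12) right/bottom  bias=-1
  edge (16, 14)→(2, 2): d=(-14,-12) top-left  bias=+0
    (2,1)@(5, 3): e=[9,77,22] → #
    (3,1)@(7, 3): e=[9,53,46] → #
    (4,1)@(9, 3): e=[9,29,70] → #
    (5,1)@(11, 3): e=[9,5,94] → #
    (6,1)@(13, 3): e=[9,-19,118] → ·
    (2,2)@(5, 5): e=[27,87,-6] → ·
    (3,2)@(7, 5): e=[27,63,18] → #
    (6,2)@(13, 5): e=[27,-9,90] → ·
    (3,3)@(7, 7): e=[45,73,-10] → ·
    (4,3)@(9, 7): e=[45,49,14] → #
    (6,3)@(13, 7): e=[45,1,62] → #
    (7,3)@(15, 7): e=[45,-23,86] → ·
  covered (14 px):
    · · · · · · · · ·
    · · # # # # · · ·
    · · · # # # · · ·
    · · · · # # # · ·
    · · · · · # # · ·
    · · · · · · # · ·
    · · · · · · · # ·

Final: [49,14,45]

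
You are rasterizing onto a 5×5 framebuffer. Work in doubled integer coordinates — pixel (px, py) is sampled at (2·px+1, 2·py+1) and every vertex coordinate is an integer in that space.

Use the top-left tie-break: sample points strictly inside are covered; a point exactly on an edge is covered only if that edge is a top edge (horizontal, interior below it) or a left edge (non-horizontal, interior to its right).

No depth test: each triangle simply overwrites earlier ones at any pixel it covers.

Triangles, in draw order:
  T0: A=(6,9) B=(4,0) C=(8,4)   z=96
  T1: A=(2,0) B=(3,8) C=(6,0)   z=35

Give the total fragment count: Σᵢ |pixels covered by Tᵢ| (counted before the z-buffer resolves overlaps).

T0:
  2·area = 28
  edge (6, 9)→(4, 0): d=(-2,-9) top-left  bias=+0
  edge (4, 0)→(8, 4): d=(4,4) right/bottom  bias=-1
  edge (8, 4)→(6, 9): d=(-2,5) right/bottom  bias=-1
    (2,0)@(5, 1): e=[7,0,21] → ·  [on edge]
    (2,1)@(5, 3): e=[3,8,17] → #
    (3,1)@(7, 3): e=[21,0,7] → ·  [on edge]
    (2,2)@(5, 5): e=[-1,16,13] → ·
    (3,2)@(7, 5): e=[17,8,3] → #
    (4,2)@(9, 5): e=[35,0,-7] → ·  [on edge]
    (3,3)@(7, 7): e=[13,16,-1] → ·
  covered (2 px):
    · · · · ·
    · · # · ·
    · · · # ·
    · · · · ·
    · · · · ·
T1:
  2·area = 32  (B↔C swapped to make it positive)
  edge (2, 0)→(6, 0): d=(4,0) top-left  bias=+0
  edge (6, 0)→(3, 8): d=(-3,8) right/bottom  bias=-1
  edge (3, 8)→(2, 0): d=(-1,-8) top-left  bias=+0
    (1,0)@(3, 1): e=[4,21,7] → #
    (2,0)@(5, 1): e=[4,5,23] → #
    (3,0)@(7, 1): e=[4,-11,39] → ·
    (1,1)@(3, 3): e=[12,15,5] → #
    (2,1)@(5, 3): e=[12,-1,21] → ·
    (1,2)@(3, 5): e=[20,9,3] → #
    (2,2)@(5, 5): e=[20,-7,19] → ·
    (1,3)@(3, 7): e=[28,3,1] → #
    (2,3)@(5, 7): e=[28,-13,17] → ·
    (1,4)@(3, 9): e=[36,-3,-1] → ·
  covered (5 px):
    · # # · ·
    · # · · ·
    · # · · ·
    · # · · ·
    · · · · ·

Result: 7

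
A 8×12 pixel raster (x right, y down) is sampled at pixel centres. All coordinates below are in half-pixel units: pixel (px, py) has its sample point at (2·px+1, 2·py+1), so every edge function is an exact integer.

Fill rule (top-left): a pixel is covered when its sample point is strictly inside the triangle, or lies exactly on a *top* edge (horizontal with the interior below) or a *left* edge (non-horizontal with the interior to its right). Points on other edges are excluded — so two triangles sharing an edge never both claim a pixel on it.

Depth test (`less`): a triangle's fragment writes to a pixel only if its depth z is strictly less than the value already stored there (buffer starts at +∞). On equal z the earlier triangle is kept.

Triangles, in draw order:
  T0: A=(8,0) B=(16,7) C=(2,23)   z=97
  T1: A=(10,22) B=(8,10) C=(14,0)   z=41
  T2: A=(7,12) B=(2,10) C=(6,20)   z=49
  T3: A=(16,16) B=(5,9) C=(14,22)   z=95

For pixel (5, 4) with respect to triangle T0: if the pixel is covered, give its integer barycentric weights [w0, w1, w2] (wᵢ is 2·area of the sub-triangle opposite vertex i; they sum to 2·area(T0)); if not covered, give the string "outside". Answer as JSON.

T0:
  2·area = 226
  edge (8, 0)→(16, 7): d=(8,7) right/bottom  bias=-1
  edge (16, 7)→(2, 23): d=(-14,16) right/bottom  bias=-1
  edge (2, 23)→(8, 0): d=(6,-23) top-left  bias=+0
    (4,0)@(9, 1): e=[1,196,29] → X
    (5,0)@(11, 1): e=[-13,164,75] → .
    (4,1)@(9, 3): e=[17,168,41] → X
    (5,1)@(11, 3): e=[3,136,87] → X
    (6,1)@(13, 3): e=[-11,104,133] → .
    (3,2)@(7, 5): e=[47,172,7] → X
    (6,2)@(13, 5): e=[5,76,145] → X
    (7,2)@(15, 5): e=[-9,44,191] → .
    (3,3)@(7, 7): e=[63,144,19] → X
    (7,3)@(15, 7): e=[7,16,203] → X
    (3,4)@(7, 9): e=[79,116,31] → X
    (7,4)@(15, 9): e=[23,-12,215] → .
    (4,7)@(9, 15): e=[113,0,113] → .  [on edge]
  covered (28 px):
    . . . . X . . .
    . . . . X X . .
    . . . X X X X .
    . . . X X X X X
    . . . X X X X .
    . . . X X X . .
    . . X X X . . .
    . . X X . . . .
    . . X X . . . .
    . . X . . . . .
    . X . . . . . .
    . . . . . . . .
T1:
  2·area = 92
  edge (10, 22)→(8, 10): d=(-2,-12) top-left  bias=+0
  edge (8, 10)→(14, 0): d=(6,-10) top-left  bias=+0
  edge (14, 0)→(10, 22): d=(-4,22) right/bottom  bias=-1
    (6,1)@(13, 3): e=[74,8,10] → X
    (7,1)@(15, 3): e=[98,28,-34] → .
    (5,2)@(11, 5): e=[46,0,46] → X  [on edge]
    (7,2)@(15, 5): e=[94,40,-42] → .
    (5,3)@(11, 7): e=[42,12,38] → X
    (6,3)@(13, 7): e=[66,32,-6] → .
    (4,4)@(9, 9): e=[14,4,74] → X
    (6,4)@(13, 9): e=[62,44,-14] → .
    (4,5)@(9, 11): e=[10,16,66] → X
    (6,5)@(13, 11): e=[58,56,-22] → .
    (4,6)@(9, 13): e=[6,28,58] → X
    (6,6)@(13, 13): e=[54,68,-30] → .
    (2,7)@(5, 15): e=[-46,0,138] → .  [on edge]
  covered (12 px):
    . . . . . . . .
    . . . . . . X .
    . . . . . X X .
    . . . . . X . .
    . . . . X X . .
    . . . . X X . .
    . . . . X X . .
    . . . . X X . .
    . . . . . . . .
    . . . . . . . .
    . . . . . . . .
    . . . . . . . .
T2:
  2·area = 42  (B↔C swapped to make it positive)
  edge (7, 12)→(6, 20): d=(-1,8) right/bottom  bias=-1
  edge (6, 20)→(2, 10): d=(-4,-10) top-left  bias=+0
  edge (2, 10)→(7, 12): d=(5,2) right/bottom  bias=-1
    (1,5)@(3, 11): e=[33,6,3] → X
    (2,5)@(5, 11): e=[17,26,-1] → .
    (1,6)@(3, 13): e=[31,-2,13] → .
    (2,6)@(5, 13): e=[15,18,9] → X
    (3,6)@(7, 13): e=[-1,38,5] → .
    (2,7)@(5, 15): e=[13,10,19] → X
    (3,7)@(7, 15): e=[-3,30,15] → .
    (2,8)@(5, 17): e=[11,2,29] → X
    (3,8)@(7, 17): e=[-5,22,25] → .
    (2,9)@(5, 19): e=[9,-6,39] → .
  covered (4 px):
    . . . . . . . .
    . . . . . . . .
    . . . . . . . .
    . . . . . . . .
    . . . . . . . .
    . X . . . . . .
    . . X . . . . .
    . . X . . . . .
    . . X . . . . .
    . . . . . . . .
    . . . . . . . .
    . . . . . . . .
T3:
  2·area = 80  (B↔C swapped to make it positive)
  edge (16, 16)→(14, 22): d=(-2,6) right/bottom  bias=-1
  edge (14, 22)→(5, 9): d=(-9,-13) top-left  bias=+0
  edge (5, 9)→(16, 16): d=(11,7) right/bottom  bias=-1
    (2,4)@(5, 9): e=[80,0,0] → .  [on edge]
    (3,5)@(7, 11): e=[64,8,8] → X
    (4,5)@(9, 11): e=[52,34,-6] → .
    (3,6)@(7, 13): e=[60,-10,30] → .
    (4,6)@(9, 13): e=[48,16,16] → X
    (5,6)@(11, 13): e=[36,42,2] → X
    (6,6)@(13, 13): e=[24,68,-12] → .
    (4,7)@(9, 15): e=[44,-2,38] → .
    (5,7)@(11, 15): e=[32,24,24] → X
    (6,7)@(13, 15): e=[20,50,10] → X
    (7,7)@(15, 15): e=[8,76,-4] → .
    (5,8)@(11, 17): e=[28,6,46] → X
    (7,9)@(15, 19): e=[0,40,40] → .  [on edge]
  covered (9 px):
    . . . . . . . .
    . . . . . . . .
    . . . . . . . .
    . . . . . . . .
    . . . . . . . .
    . . . X . . . .
    . . . . X X . .
    . . . . . X X .
    . . . . . X X X
    . . . . . . X .
    . . . . . . . .
    . . . . . . . .

Result: [52,123,51]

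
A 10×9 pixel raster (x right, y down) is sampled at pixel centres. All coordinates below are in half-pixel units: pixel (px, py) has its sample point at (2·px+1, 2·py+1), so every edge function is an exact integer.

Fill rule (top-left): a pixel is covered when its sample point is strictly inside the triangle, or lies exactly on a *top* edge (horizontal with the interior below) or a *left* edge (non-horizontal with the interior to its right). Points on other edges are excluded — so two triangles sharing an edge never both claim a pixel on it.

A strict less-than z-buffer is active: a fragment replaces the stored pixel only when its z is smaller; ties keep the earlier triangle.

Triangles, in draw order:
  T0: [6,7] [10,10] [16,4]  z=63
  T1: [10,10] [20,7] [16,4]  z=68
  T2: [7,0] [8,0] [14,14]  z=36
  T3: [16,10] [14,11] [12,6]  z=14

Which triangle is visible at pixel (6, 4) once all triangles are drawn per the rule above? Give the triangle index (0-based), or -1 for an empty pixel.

T0:
  2·area = 42  (B↔C swapped to make it positive)
  edge (6, 7)→(16, 4): d=(10,-3) top-left  bias=+0
  edge (16, 4)→(10, 10): d=(-6,6) right/bottom  bias=-1
  edge (10, 10)→(6, 7): d=(-4,-3) top-left  bias=+0
    (9,0)@(19, 1): e=[-21,0,63] → ·  [on edge]
    (8,1)@(17, 3): e=[-7,0,49] → ·  [on edge]
    (6,2)@(13, 5): e=[1,12,29] → #
    (7,2)@(15, 5): e=[7,0,35] → ·  [on edge]
    (3,3)@(7, 7): e=[3,36,3] → #
    (4,3)@(9, 7): e=[9,24,9] → #
    (5,3)@(11, 7): e=[15,12,15] → #
    (6,3)@(13, 7): e=[21,0,21] → ·  [on edge]
    (3,4)@(7, 9): e=[23,24,-5] → ·
    (4,4)@(9, 9): e=[29,12,1] → #
    (5,4)@(11, 9): e=[35,0,7] → ·  [on edge]
    (4,5)@(9, 11): e=[49,0,-7] → ·  [on edge]
    (3,6)@(7, 13): e=[63,0,-21] → ·  [on edge]
    (2,7)@(5, 15): e=[77,0,-35] → ·  [on edge]
    (1,8)@(3, 17): e=[91,0,-49] → ·  [on edge]
  covered (5 px):
    · · · · · · · · · ·
    · · · · · · · · · ·
    · · · · · · # · · ·
    · · · # # # · · · ·
    · · · · # · · · · ·
    · · · · · · · · · ·
    · · · · · · · · · ·
    · · · · · · · · · ·
    · · · · · · · · · ·
T1:
  2·area = 42  (B↔C swapped to make it positive)
  edge (10, 10)→(16, 4): d=(6,-6) top-left  bias=+0
  edge (16, 4)→(20, 7): d=(4,3) right/bottom  bias=-1
  edge (20, 7)→(10, 10): d=(-10,3) right/bottom  bias=-1
    (9,0)@(19, 1): e=[0,-21,63] → ·  [on edge]
    (8,1)@(17, 3): e=[0,-7,49] → ·  [on edge]
    (7,2)@(15, 5): e=[0,7,35] → #  [on edge]
    (8,2)@(17, 5): e=[12,1,29] → #
    (9,2)@(19, 5): e=[24,-5,23] → ·
    (6,3)@(13, 7): e=[0,21,21] → #  [on edge]
    (9,3)@(19, 7): e=[36,3,3] → #
    (5,4)@(11, 9): e=[0,35,7] → #  [on edge]
    (7,4)@(15, 9): e=[24,23,-5] → ·
    (8,4)@(17, 9): e=[36,17,-11] → ·
    (9,4)@(19, 9): e=[48,11,-17] → ·
    (4,5)@(9, 11): e=[0,49,-7] → ·  [on edge]
    (3,6)@(7, 13): e=[0,63,-21] → ·  [on edge]
    (2,7)@(5, 15): e=[0,77,-35] → ·  [on edge]
    (1,8)@(3, 17): e=[0,91,-49] → ·  [on edge]
  covered (8 px):
    · · · · · · · · · ·
    · · · · · · · · · ·
    · · · · · · · # # ·
    · · · · · · # # # #
    · · · · · # # · · ·
    · · · · · · · · · ·
    · · · · · · · · · ·
    · · · · · · · · · ·
    · · · · · · · · · ·
T2:
  2·area = 14
  edge (7, 0)→(8, 0): d=(1,0) top-left  bias=+0
  edge (8, 0)→(14, 14): d=(6,14) right/bottom  bias=-1
  edge (14, 14)→(7, 0): d=(-7,-14) top-left  bias=+0
    (4,1)@(9, 3): e=[3,4,7] → #
    (5,1)@(11, 3): e=[3,-24,35] → ·
    (4,2)@(9, 5): e=[5,16,-7] → ·
    (5,3)@(11, 7): e=[7,0,7] → ·  [on edge]
  covered (1 px):
    · · · · · · · · · ·
    · · · · # · · · · ·
    · · · · · · · · · ·
    · · · · · · · · · ·
    · · · · · · · · · ·
    · · · · · · · · · ·
    · · · · · · · · · ·
    · · · · · · · · · ·
    · · · · · · · · · ·
T3:
  2·area = 12
  edge (16, 10)→(14, 11): d=(-2,1) right/bottom  bias=-1
  edge (14, 11)→(12, 6): d=(-2,-5) top-left  bias=+0
  edge (12, 6)→(16, 10): d=(4,4) right/bottom  bias=-1
    (3,0)@(7, 1): e=[27,-15,0] → ·  [on edge]
    (4,1)@(9, 3): e=[21,-9,0] → ·  [on edge]
    (5,2)@(11, 5): e=[15,-3,0] → ·  [on edge]
    (6,3)@(13, 7): e=[9,3,0] → ·  [on edge]
    (7,4)@(15, 9): e=[3,9,0] → ·  [on edge]
    (8,5)@(17, 11): e=[-3,15,0] → ·  [on edge]
    (9,6)@(19, 13): e=[-9,21,0] → ·  [on edge]
  covered (0 px):
    · · · · · · · · · ·
    · · · · · · · · · ·
    · · · · · · · · · ·
    · · · · · · · · · ·
    · · · · · · · · · ·
    · · · · · · · · · ·
    · · · · · · · · · ·
    · · · · · · · · · ·
    · · · · · · · · · ·

Z-buffer (winner per pixel, '.' = empty):
  . . . . . . . . . .
  . . . . 2 . . . . .
  . . . . . . 0 1 1 .
  . . . 0 0 0 1 1 1 1
  . . . . 0 1 1 . . .
  . . . . . . . . . .
  . . . . . . . . . .
  . . . . . . . . . .
  . . . . . . . . . .

Answer: 1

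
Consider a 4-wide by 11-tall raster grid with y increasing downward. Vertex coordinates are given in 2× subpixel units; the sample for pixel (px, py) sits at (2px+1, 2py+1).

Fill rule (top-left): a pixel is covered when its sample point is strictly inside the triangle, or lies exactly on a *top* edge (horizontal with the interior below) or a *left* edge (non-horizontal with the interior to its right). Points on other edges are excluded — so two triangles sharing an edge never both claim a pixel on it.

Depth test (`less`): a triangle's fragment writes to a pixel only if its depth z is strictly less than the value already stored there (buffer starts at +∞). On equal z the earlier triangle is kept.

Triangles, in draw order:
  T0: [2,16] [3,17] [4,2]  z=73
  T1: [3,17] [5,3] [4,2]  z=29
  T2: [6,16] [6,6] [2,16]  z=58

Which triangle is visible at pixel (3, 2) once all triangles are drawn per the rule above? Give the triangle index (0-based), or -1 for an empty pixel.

T0:
  2·area = 16  (B↔C swapped to make it positive)
  edge (2, 16)→(4, 2): d=(2,-14) top-left  bias=+0
  edge (4, 2)→(3, 17): d=(-1,15) right/bottom  bias=-1
  edge (3, 17)→(2, 16): d=(-1,-1) top-left  bias=+0
    (1,4)@(3, 9): e=[0,8,8] → █  [on edge]
    (2,4)@(5, 9): e=[28,-22,10] → ·
    (1,5)@(3, 11): e=[4,6,6] → █
    (2,5)@(5, 11): e=[32,-24,8] → ·
    (1,6)@(3, 13): e=[8,4,4] → █
    (2,6)@(5, 13): e=[36,-26,6] → ·
    (0,7)@(1, 15): e=[-16,32,0] → ·  [on edge]
    (1,7)@(3, 15): e=[12,2,2] → █
    (2,7)@(5, 15): e=[40,-28,4] → ·
    (1,8)@(3, 17): e=[16,0,0] → ·  [on edge]
    (2,9)@(5, 19): e=[48,-32,0] → ·  [on edge]
    (3,10)@(7, 21): e=[80,-64,0] → ·  [on edge]
  covered (4 px):
    · · · ·
    · · · ·
    · · · ·
    · · · ·
    · █ · ·
    · █ · ·
    · █ · ·
    · █ · ·
    · · · ·
    · · · ·
    · · · ·
T1:
  2·area = 16  (B↔C swapped to make it positive)
  edge (3, 17)→(4, 2): d=(1,-15) top-left  bias=+0
  edge (4, 2)→(5, 3): d=(1,1) right/bottom  bias=-1
  edge (5, 3)→(3, 17): d=(-2,14) right/bottom  bias=-1
    (1,0)@(3, 1): e=[-16,0,32] → ·  [on edge]
    (2,1)@(5, 3): e=[16,0,0] → ·  [on edge]
    (3,2)@(7, 5): e=[48,0,-32] → ·  [on edge]
    (1,8)@(3, 17): e=[0,16,0] → ·  [on edge]
  covered (0 px):
    · · · ·
    · · · ·
    · · · ·
    · · · ·
    · · · ·
    · · · ·
    · · · ·
    · · · ·
    · · · ·
    · · · ·
    · · · ·
T2:
  2·area = 40  (B↔C swapped to make it positive)
  edge (6, 16)→(2, 16): d=(-4,0) right/bottom  bias=-1
  edge (2, 16)→(6, 6): d=(4,-10) top-left  bias=+0
  edge (6, 6)→(6, 16): d=(0,10) right/bottom  bias=-1
    (2,4)@(5, 9): e=[28,2,10] → █
    (3,4)@(7, 9): e=[28,22,-10] → ·
    (2,5)@(5, 11): e=[20,10,10] → █
    (3,5)@(7, 11): e=[20,30,-10] → ·
    (2,6)@(5, 13): e=[12,18,10] → █
    (3,6)@(7, 13): e=[12,38,-10] → ·
    (1,7)@(3, 15): e=[4,6,30] → █
    (3,7)@(7, 15): e=[4,46,-10] → ·
    (1,8)@(3, 17): e=[-4,14,30] → ·
    (2,8)@(5, 17): e=[-4,34,10] → ·
  covered (5 px):
    · · · ·
    · · · ·
    · · · ·
    · · · ·
    · · █ ·
    · · █ ·
    · · █ ·
    · █ █ ·
    · · · ·
    · · · ·
    · · · ·

Z-buffer (winner per pixel, '.' = empty):
  . . . .
  . . . .
  . . . .
  . . . .
  . 0 2 .
  . 0 2 .
  . 0 2 .
  . 2 2 .
  . . . .
  . . . .
  . . . .

Answer: -1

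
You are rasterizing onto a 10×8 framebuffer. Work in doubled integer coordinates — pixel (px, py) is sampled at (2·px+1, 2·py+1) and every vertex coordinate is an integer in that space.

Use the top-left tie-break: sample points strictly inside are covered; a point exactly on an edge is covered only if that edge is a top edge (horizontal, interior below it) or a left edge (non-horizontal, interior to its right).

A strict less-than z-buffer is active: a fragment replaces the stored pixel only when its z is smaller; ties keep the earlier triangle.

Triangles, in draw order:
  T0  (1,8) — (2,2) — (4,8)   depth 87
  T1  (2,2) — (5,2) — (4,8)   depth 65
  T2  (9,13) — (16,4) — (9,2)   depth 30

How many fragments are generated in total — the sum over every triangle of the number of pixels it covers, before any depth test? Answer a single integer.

T0:
  2·area = 18
  edge (1, 8)→(2, 2): d=(1,-6) top-left  bias=+0
  edge (2, 2)→(4, 8): d=(2,6) right/bottom  bias=-1
  edge (4, 8)→(1, 8): d=(-3,0) right/bottom  bias=-1
    (1,2)@(3, 5): e=[9,0,9] → .  [on edge]
    (1,3)@(3, 7): e=[11,4,3] → X
    (2,3)@(5, 7): e=[23,-8,3] → .
    (1,4)@(3, 9): e=[13,8,-3] → .
    (2,5)@(5, 11): e=[27,0,-9] → .  [on edge]
  covered (1 px):
    . . . . . . . . . .
    . . . . . . . . . .
    . . . . . . . . . .
    . X . . . . . . . .
    . . . . . . . . . .
    . . . . . . . . . .
    . . . . . . . . . .
    . . . . . . . . . .
T1:
  2·area = 18
  edge (2, 2)→(5, 2): d=(3,0) top-left  bias=+0
  edge (5, 2)→(4, 8): d=(-1,6) right/bottom  bias=-1
  edge (4, 8)→(2, 2): d=(-2,-6) top-left  bias=+0
    (1,1)@(3, 3): e=[3,11,4] → X
    (2,1)@(5, 3): e=[3,-1,16] → .
    (1,2)@(3, 5): e=[9,9,0] → X  [on edge]
    (2,2)@(5, 5): e=[9,-3,12] → .
    (1,3)@(3, 7): e=[15,7,-4] → .
    (2,5)@(5, 11): e=[27,-9,0] → .  [on edge]
  covered (2 px):
    . . . . . . . . . .
    . X . . . . . . . .
    . X . . . . . . . .
    . . . . . . . . . .
    . . . . . . . . . .
    . . . . . . . . . .
    . . . . . . . . . .
    . . . . . . . . . .
T2:
  2·area = 77  (B↔C swapped to make it positive)
  edge (9, 13)→(9, 2): d=(0,-11) top-left  bias=+0
  edge (9, 2)→(16, 4): d=(7,2) right/bottom  bias=-1
  edge (16, 4)→(9, 13): d=(-7,9) right/bottom  bias=-1
    (4,0)@(9, 1): e=[0,-7,84] → .  [on edge]
    (4,1)@(9, 3): e=[0,7,70] → X  [on edge]
    (5,1)@(11, 3): e=[22,3,52] → X
    (6,1)@(13, 3): e=[44,-1,34] → .
    (4,2)@(9, 5): e=[0,21,56] → X  [on edge]
    (6,2)@(13, 5): e=[44,13,20] → X
    (7,2)@(15, 5): e=[66,9,2] → X
    (8,2)@(17, 5): e=[88,5,-16] → .
    (4,3)@(9, 7): e=[0,35,42] → X  [on edge]
    (7,3)@(15, 7): e=[66,23,-12] → .
    (4,4)@(9, 9): e=[0,49,28] → X  [on edge]
    (6,4)@(13, 9): e=[44,41,-8] → .
    (4,5)@(9, 11): e=[0,63,14] → X  [on edge]
    (4,6)@(9, 13): e=[0,77,0] → .  [on edge]
    (4,7)@(9, 15): e=[0,91,-14] → .  [on edge]
  covered (12 px):
    . . . . . . . . . .
    . . . . X X . . . .
    . . . . X X X X . .
    . . . . X X X . . .
    . . . . X X . . . .
    . . . . X . . . . .
    . . . . . . . . . .
    . . . . . . . . . .

Final: 15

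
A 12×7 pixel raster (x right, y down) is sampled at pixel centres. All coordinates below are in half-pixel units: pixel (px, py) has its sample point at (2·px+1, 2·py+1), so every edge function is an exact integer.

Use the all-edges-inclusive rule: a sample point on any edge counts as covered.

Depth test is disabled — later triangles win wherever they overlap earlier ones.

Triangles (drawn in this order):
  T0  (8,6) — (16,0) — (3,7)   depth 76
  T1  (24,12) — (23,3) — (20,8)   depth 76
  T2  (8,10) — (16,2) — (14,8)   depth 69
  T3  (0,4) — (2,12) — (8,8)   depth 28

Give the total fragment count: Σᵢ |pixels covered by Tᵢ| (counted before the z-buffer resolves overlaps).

T0:
  2·area = 22  (B↔C swapped to make it positive)
  edge (8, 6)→(3, 7): d=(-5,1) inclusive
  edge (3, 7)→(16, 0): d=(13,-7) inclusive
  edge (16, 0)→(8, 6): d=(-8,6) inclusive
    (5,1)@(11, 3): e=[12,4,6] → █
    (6,1)@(13, 3): e=[10,18,-6] → ·
    (11,1)@(23, 3): e=[0,88,-66] → ·  [on edge]
    (3,2)@(7, 5): e=[6,2,14] → █
    (4,2)@(9, 5): e=[4,16,2] → █
    (5,2)@(11, 5): e=[2,30,-10] → ·
    (6,2)@(13, 5): e=[0,44,-22] → ·  [on edge]
    (1,3)@(3, 7): e=[0,0,22] → █  [on edge]
    (2,3)@(5, 7): e=[-2,14,10] → ·
    (3,3)@(7, 7): e=[-4,28,-2] → ·
    (4,3)@(9, 7): e=[-6,42,-14] → ·
    (1,4)@(3, 9): e=[-10,26,6] → ·
  covered (4 px):
    · · · · · · · · · · · ·
    · · · · · █ · · · · · ·
    · · · █ █ · · · · · · ·
    · █ · · · · · · · · · ·
    · · · · · · · · · · · ·
    · · · · · · · · · · · ·
    · · · · · · · · · · · ·
T1:
  2·area = 32  (B↔C swapped to make it positive)
  edge (24, 12)→(20, 8): d=(-4,-4) inclusive
  edge (20, 8)→(23, 3): d=(3,-5) inclusive
  edge (23, 3)→(24, 12): d=(1,9) inclusive
    (6,0)@(13, 1): e=[0,-56,88] → ·  [on edge]
    (7,1)@(15, 3): e=[0,-40,72] → ·  [on edge]
    (11,1)@(23, 3): e=[32,0,0] → █  [on edge]
    (8,2)@(17, 5): e=[0,-24,56] → ·  [on edge]
    (11,2)@(23, 5): e=[24,6,2] → █
    (9,3)@(19, 7): e=[0,-8,40] → ·  [on edge]
    (10,3)@(21, 7): e=[8,2,22] → █
    (10,4)@(21, 9): e=[0,8,24] → █  [on edge]
    (10,5)@(21, 11): e=[-8,14,26] → ·
    (11,5)@(23, 11): e=[0,24,8] → █  [on edge]
    (8,6)@(17, 13): e=[-32,0,64] → ·  [on edge]
    (11,6)@(23, 13): e=[-8,30,10] → ·
  covered (7 px):
    · · · · · · · · · · · ·
    · · · · · · · · · · · █
    · · · · · · · · · · · █
    · · · · · · · · · · █ █
    · · · · · · · · · · █ █
    · · · · · · · · · · · █
    · · · · · · · · · · · ·
T2:
  2·area = 32
  edge (8, 10)→(16, 2): d=(8,-8) inclusive
  edge (16, 2)→(14, 8): d=(-2,6) inclusive
  edge (14, 8)→(8, 10): d=(-6,2) inclusive
    (8,0)@(17, 1): e=[0,-4,36] → ·  [on edge]
    (7,1)@(15, 3): e=[0,4,28] → █  [on edge]
    (8,1)@(17, 3): e=[16,-8,24] → ·
    (6,2)@(13, 5): e=[0,12,20] → █  [on edge]
    (7,2)@(15, 5): e=[16,0,16] → █  [on edge]
    (8,2)@(17, 5): e=[32,-12,12] → ·
    (11,2)@(23, 5): e=[80,-48,0] → ·  [on edge]
    (5,3)@(11, 7): e=[0,20,12] → █  [on edge]
    (7,3)@(15, 7): e=[32,-4,4] → ·
    (8,3)@(17, 7): e=[48,-16,0] → ·  [on edge]
    (4,4)@(9, 9): e=[0,28,4] → █  [on edge]
    (5,4)@(11, 9): e=[16,16,0] → █  [on edge]
    (2,5)@(5, 11): e=[-16,48,0] → ·  [on edge]
    (3,5)@(7, 11): e=[0,36,-4] → ·  [on edge]
    (6,5)@(13, 11): e=[48,0,-16] → ·  [on edge]
    (2,6)@(5, 13): e=[0,44,-12] → ·  [on edge]
  covered (7 px):
    · · · · · · · · · · · ·
    · · · · · · · █ · · · ·
    · · · · · · █ █ · · · ·
    · · · · · █ █ · · · · ·
    · · · · █ █ · · · · · ·
    · · · · · · · · · · · ·
    · · · · · · · · · · · ·
T3:
  2·area = 56  (B↔C swapped to make it positive)
  edge (0, 4)→(8, 8): d=(8,4) inclusive
  edge (8, 8)→(2, 12): d=(-6,4) inclusive
  edge (2, 12)→(0, 4): d=(-2,-8) inclusive
    (0,2)@(1, 5): e=[4,46,6] → █
    (1,2)@(3, 5): e=[-4,38,22] → ·
    (0,3)@(1, 7): e=[20,34,2] → █
    (1,3)@(3, 7): e=[12,26,18] → █
    (2,3)@(5, 7): e=[4,18,34] → █
    (3,3)@(7, 7): e=[-4,10,50] → ·
    (0,4)@(1, 9): e=[36,22,-2] → ·
    (1,4)@(3, 9): e=[28,14,14] → █
    (3,4)@(7, 9): e=[12,-2,46] → ·
    (1,5)@(3, 11): e=[44,2,10] → █
    (2,5)@(5, 11): e=[36,-6,26] → ·
    (1,6)@(3, 13): e=[60,-10,6] → ·
  covered (7 px):
    · · · · · · · · · · · ·
    · · · · · · · · · · · ·
    █ · · · · · · · · · · ·
    █ █ █ · · · · · · · · ·
    · █ █ · · · · · · · · ·
    · █ · · · · · · · · · ·
    · · · · · · · · · · · ·

Result: 25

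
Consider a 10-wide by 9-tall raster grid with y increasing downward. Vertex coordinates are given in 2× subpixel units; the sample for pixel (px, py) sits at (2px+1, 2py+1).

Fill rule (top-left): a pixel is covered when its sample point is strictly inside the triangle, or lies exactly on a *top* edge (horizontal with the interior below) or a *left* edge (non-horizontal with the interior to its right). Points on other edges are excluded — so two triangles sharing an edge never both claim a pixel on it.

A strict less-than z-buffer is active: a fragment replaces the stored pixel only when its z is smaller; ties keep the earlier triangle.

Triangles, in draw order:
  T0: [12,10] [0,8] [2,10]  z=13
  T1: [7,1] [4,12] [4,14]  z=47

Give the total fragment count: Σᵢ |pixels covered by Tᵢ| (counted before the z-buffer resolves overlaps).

T0:
  2·area = 20  (B↔C swapped to make it positive)
  edge (12, 10)→(2, 10): d=(-10,0) right/bottom  bias=-1
  edge (2, 10)→(0, 8): d=(-2,-2) top-left  bias=+0
  edge (0, 8)→(12, 10): d=(12,2) right/bottom  bias=-1
    (0,4)@(1, 9): e=[10,0,10] → #  [on edge]
    (1,4)@(3, 9): e=[10,4,6] → #
    (2,4)@(5, 9): e=[10,8,2] → #
    (3,4)@(7, 9): e=[10,12,-2] → ·
    (0,5)@(1, 11): e=[-10,-4,34] → ·
    (1,5)@(3, 11): e=[-10,0,30] → ·  [on edge]
    (2,5)@(5, 11): e=[-10,4,26] → ·
    (2,6)@(5, 13): e=[-30,0,50] → ·  [on edge]
    (3,7)@(7, 15): e=[-50,0,70] → ·  [on edge]
    (4,8)@(9, 17): e=[-70,0,90] → ·  [on edge]
  covered (3 px):
    · · · · · · · · · ·
    · · · · · · · · · ·
    · · · · · · · · · ·
    · · · · · · · · · ·
    # # # · · · · · · ·
    · · · · · · · · · ·
    · · · · · · · · · ·
    · · · · · · · · · ·
    · · · · · · · · · ·
T1:
  2·area = 6  (B↔C swapped to make it positive)
  edge (7, 1)→(4, 14): d=(-3,13) right/bottom  bias=-1
  edge (4, 14)→(4, 12): d=(0,-2) top-left  bias=+0
  edge (4, 12)→(7, 1): d=(3,-11) top-left  bias=+0
    (3,0)@(7, 1): e=[0,6,0] → ·  [on edge]
    (2,4)@(5, 9): e=[2,2,2] → #
    (3,4)@(7, 9): e=[-24,6,24] → ·
    (2,5)@(5, 11): e=[-4,2,8] → ·
  covered (1 px):
    · · · · · · · · · ·
    · · · · · · · · · ·
    · · · · · · · · · ·
    · · · · · · · · · ·
    · · # · · · · · · ·
    · · · · · · · · · ·
    · · · · · · · · · ·
    · · · · · · · · · ·
    · · · · · · · · · ·

Answer: 4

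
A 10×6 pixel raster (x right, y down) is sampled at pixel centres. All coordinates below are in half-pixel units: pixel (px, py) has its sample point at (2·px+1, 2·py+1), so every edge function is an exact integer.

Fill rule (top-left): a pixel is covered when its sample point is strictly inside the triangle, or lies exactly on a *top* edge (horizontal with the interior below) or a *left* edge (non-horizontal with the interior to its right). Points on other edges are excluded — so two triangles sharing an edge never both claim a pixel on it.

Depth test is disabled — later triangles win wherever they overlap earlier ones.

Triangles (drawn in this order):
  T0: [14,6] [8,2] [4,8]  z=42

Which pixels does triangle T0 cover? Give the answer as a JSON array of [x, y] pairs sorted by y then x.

T0:
  2·area = 52  (B↔C swapped to make it positive)
  edge (14, 6)→(4, 8): d=(-10,2) right/bottom  bias=-1
  edge (4, 8)→(8, 2): d=(4,-6) top-left  bias=+0
  edge (8, 2)→(14, 6): d=(6,4) right/bottom  bias=-1
    (4,1)@(9, 3): e=[40,10,2] → █
    (5,1)@(11, 3): e=[36,22,-6] → ·
    (3,2)@(7, 5): e=[24,6,22] → █
    (5,2)@(11, 5): e=[16,30,6] → █
    (6,2)@(13, 5): e=[12,42,-2] → ·
    (9,2)@(19, 5): e=[0,78,-26] → ·  [on edge]
    (2,3)@(5, 7): e=[8,2,42] → █
    (4,3)@(9, 7): e=[0,26,26] → ·  [on edge]
    (5,3)@(11, 7): e=[-4,38,18] → ·
    (2,4)@(5, 9): e=[-12,10,54] → ·
    (3,4)@(7, 9): e=[-16,22,46] → ·
  covered (6 px):
    · · · · · · · · · ·
    · · · · █ · · · · ·
    · · · █ █ █ · · · ·
    · · █ █ · · · · · ·
    · · · · · · · · · ·
    · · · · · · · · · ·

Final: [[4,1],[3,2],[4,2],[5,2],[2,3],[3,3]]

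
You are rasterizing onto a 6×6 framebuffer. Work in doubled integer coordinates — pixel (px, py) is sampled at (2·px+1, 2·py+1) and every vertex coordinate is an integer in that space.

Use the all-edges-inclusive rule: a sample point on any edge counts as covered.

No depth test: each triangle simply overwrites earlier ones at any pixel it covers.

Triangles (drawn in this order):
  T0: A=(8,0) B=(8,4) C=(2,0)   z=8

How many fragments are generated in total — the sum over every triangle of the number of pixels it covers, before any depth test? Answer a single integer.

T0:
  2·area = 24
  edge (8, 0)→(8, 4): d=(0,4) inclusive
  edge (8, 4)→(2, 0): d=(-6,-4) inclusive
  edge (2, 0)→(8, 0): d=(6,0) inclusive
    (2,0)@(5, 1): e=[12,6,6] → X
    (3,0)@(7, 1): e=[4,14,6] → X
    (4,0)@(9, 1): e=[-4,22,6] → .
    (2,1)@(5, 3): e=[12,-6,18] → .
    (3,1)@(7, 3): e=[4,2,18] → X
    (4,1)@(9, 3): e=[-4,10,18] → .
    (3,2)@(7, 5): e=[4,-10,30] → .
  covered (3 px):
    . . X X . .
    . . . X . .
    . . . . . .
    . . . . . .
    . . . . . .
    . . . . . .

Result: 3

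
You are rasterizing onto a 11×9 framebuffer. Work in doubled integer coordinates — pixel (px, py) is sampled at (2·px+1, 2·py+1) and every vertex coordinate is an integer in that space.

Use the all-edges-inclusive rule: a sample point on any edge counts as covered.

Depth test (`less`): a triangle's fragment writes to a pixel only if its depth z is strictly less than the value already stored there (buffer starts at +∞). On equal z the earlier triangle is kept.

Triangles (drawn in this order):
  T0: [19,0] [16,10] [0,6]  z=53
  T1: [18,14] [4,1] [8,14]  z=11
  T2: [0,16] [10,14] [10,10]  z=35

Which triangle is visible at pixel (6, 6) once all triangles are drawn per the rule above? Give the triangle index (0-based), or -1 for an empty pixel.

T0:
  2·area = 172
  edge (19, 0)→(16, 10): d=(-3,10) inclusive
  edge (16, 10)→(0, 6): d=(-16,-4) inclusive
  edge (0, 6)→(19, 0): d=(19,-6) inclusive
    (8,0)@(17, 1): e=[17,148,7] → █
    (9,0)@(19, 1): e=[-3,156,19] → ·
    (5,1)@(11, 3): e=[71,92,9] → █
    (6,1)@(13, 3): e=[51,100,21] → █
    (7,1)@(15, 3): e=[31,108,33] → █
    (9,1)@(19, 3): e=[-9,124,57] → ·
    (2,2)@(5, 5): e=[125,36,11] → █
    (3,2)@(7, 5): e=[105,44,23] → █
    (4,2)@(9, 5): e=[85,52,35] → █
    (9,2)@(19, 5): e=[-15,92,95] → ·
    (2,3)@(5, 7): e=[119,4,49] → █
    (8,3)@(17, 7): e=[-1,52,121] → ·
  covered (20 px):
    · · · · · · · · █ · ·
    · · · · · █ █ █ █ · ·
    · · █ █ █ █ █ █ █ · ·
    · · █ █ █ █ █ █ · · ·
    · · · · · · █ █ · · ·
    · · · · · · · · · · ·
    · · · · · · · · · · ·
    · · · · · · · · · · ·
    · · · · · · · · · · ·
T1:
  2·area = 130  (B↔C swapped to make it positive)
  edge (18, 14)→(8, 14): d=(-10,0) inclusive
  edge (8, 14)→(4, 1): d=(-4,-13) inclusive
  edge (4, 1)→(18, 14): d=(14,13) inclusive
    (2,1)@(5, 3): e=[110,5,15] → █
    (3,1)@(7, 3): e=[110,31,-11] → ·
    (2,2)@(5, 5): e=[90,-3,43] → ·
    (3,2)@(7, 5): e=[90,23,17] → █
    (4,2)@(9, 5): e=[90,49,-9] → ·
    (3,3)@(7, 7): e=[70,15,45] → █
    (4,3)@(9, 7): e=[70,41,19] → █
    (5,3)@(11, 7): e=[70,67,-7] → ·
    (3,4)@(7, 9): e=[50,7,73] → █
    (5,4)@(11, 9): e=[50,59,21] → █
    (6,4)@(13, 9): e=[50,85,-5] → ·
    (3,5)@(7, 11): e=[30,-1,101] → ·
  covered (14 px):
    · · · · · · · · · · ·
    · · █ · · · · · · · ·
    · · · █ · · · · · · ·
    · · · █ █ · · · · · ·
    · · · █ █ █ · · · · ·
    · · · · █ █ █ · · · ·
    · · · · █ █ █ █ · · ·
    · · · · · · · · · · ·
    · · · · · · · · · · ·
T2:
  2·area = 40  (B↔C swapped to make it positive)
  edge (0, 16)→(10, 10): d=(10,-6) inclusive
  edge (10, 10)→(10, 14): d=(0,4) inclusive
  edge (10, 14)→(0, 16): d=(-10,2) inclusive
    (7,3)@(15, 7): e=[0,-20,60] → ·  [on edge]
    (4,5)@(9, 11): e=[4,4,32] → █
    (5,5)@(11, 11): e=[16,-4,28] → ·
    (2,6)@(5, 13): e=[0,20,20] → █  [on edge]
    (3,6)@(7, 13): e=[12,12,16] → █
    (5,6)@(11, 13): e=[36,-4,8] → ·
    (7,6)@(15, 13): e=[60,-20,0] → ·  [on edge]
    (1,7)@(3, 15): e=[8,28,4] → █
    (2,7)@(5, 15): e=[20,20,0] → █  [on edge]
    (3,7)@(7, 15): e=[32,12,-4] → ·
    (4,7)@(9, 15): e=[44,4,-8] → ·
    (1,8)@(3, 17): e=[28,28,-16] → ·
  covered (6 px):
    · · · · · · · · · · ·
    · · · · · · · · · · ·
    · · · · · · · · · · ·
    · · · · · · · · · · ·
    · · · · · · · · · · ·
    · · · · █ · · · · · ·
    · · █ █ █ · · · · · ·
    · █ █ · · · · · · · ·
    · · · · · · · · · · ·

Z-buffer (winner per pixel, '.' = empty):
  . . . . . . . . 0 . .
  . . 1 . . 0 0 0 0 . .
  . . 0 1 0 0 0 0 0 . .
  . . 0 1 1 0 0 0 . . .
  . . . 1 1 1 0 0 . . .
  . . . . 1 1 1 . . . .
  . . 2 2 1 1 1 1 . . .
  . 2 2 . . . . . . . .
  . . . . . . . . . . .

Final: 1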